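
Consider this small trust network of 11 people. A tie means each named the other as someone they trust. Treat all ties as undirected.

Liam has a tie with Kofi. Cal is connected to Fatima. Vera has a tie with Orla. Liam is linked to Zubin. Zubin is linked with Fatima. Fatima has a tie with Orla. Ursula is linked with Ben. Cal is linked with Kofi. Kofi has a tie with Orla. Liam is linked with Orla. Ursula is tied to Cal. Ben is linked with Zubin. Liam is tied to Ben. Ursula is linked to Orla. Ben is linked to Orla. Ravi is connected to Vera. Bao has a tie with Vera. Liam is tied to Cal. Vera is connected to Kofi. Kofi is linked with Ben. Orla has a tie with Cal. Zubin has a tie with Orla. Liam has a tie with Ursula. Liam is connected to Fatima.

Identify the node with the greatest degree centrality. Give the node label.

Orla

Degrees — Bao:1, Ben:5, Cal:5, Fatima:4, Kofi:5, Liam:7, Orla:8, Ravi:1, Ursula:4, Vera:4, Zubin:4.
The maximum is 8, attained only by Orla.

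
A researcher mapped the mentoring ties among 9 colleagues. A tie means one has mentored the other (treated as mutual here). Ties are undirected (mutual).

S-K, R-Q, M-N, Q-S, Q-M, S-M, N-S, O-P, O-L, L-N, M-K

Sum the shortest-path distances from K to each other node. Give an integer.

21

Distances from K: L:3, M:1, N:2, O:4, P:5, Q:2, R:3, S:1.
Sum = 3 + 1 + 2 + 4 + 5 + 2 + 3 + 1 = 21.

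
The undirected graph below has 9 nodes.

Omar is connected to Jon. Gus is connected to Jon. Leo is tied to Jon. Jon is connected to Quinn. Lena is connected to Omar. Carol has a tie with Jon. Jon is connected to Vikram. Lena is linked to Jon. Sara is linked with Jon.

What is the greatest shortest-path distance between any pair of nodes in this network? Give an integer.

2

Eccentricity of each node (its greatest distance to any other): Carol:2, Gus:2, Jon:1, Lena:2, Leo:2, Omar:2, Quinn:2, Sara:2, Vikram:2.
The maximum eccentricity is 2, realized for instance by the pair Vikram–Carol via Vikram – Jon – Carol. So the diameter is 2.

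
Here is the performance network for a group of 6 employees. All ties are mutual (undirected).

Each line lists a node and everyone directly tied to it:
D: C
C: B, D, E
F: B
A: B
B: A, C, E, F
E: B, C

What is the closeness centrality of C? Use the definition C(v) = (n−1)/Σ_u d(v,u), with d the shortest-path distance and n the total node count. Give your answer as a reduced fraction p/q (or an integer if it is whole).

5/7

Distances from C: A:2, B:1, D:1, E:1, F:2. Sum = 7.
n = 6, so closeness = 5/7.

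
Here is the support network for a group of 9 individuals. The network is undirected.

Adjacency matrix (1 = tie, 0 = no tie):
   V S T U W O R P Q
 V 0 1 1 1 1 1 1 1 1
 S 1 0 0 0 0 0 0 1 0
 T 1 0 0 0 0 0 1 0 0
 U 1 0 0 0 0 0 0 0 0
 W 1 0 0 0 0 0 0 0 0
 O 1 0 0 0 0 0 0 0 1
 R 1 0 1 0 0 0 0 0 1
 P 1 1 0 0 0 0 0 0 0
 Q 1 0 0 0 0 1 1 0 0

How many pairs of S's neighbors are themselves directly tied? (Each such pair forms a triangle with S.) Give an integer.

1

S's neighbors: P and V.
Neighbor pairs that are themselves tied: S–P–V. Each forms one triangle with S, for 1 in total.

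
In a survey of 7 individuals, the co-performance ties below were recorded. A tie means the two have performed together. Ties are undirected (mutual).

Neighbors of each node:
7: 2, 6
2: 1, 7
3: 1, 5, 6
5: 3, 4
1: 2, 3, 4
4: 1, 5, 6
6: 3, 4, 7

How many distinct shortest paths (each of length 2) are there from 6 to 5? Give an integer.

The shortest distance is 2. The length-2 paths are: 6–3–5; 6–4–5.
That gives 2 distinct shortest paths.

2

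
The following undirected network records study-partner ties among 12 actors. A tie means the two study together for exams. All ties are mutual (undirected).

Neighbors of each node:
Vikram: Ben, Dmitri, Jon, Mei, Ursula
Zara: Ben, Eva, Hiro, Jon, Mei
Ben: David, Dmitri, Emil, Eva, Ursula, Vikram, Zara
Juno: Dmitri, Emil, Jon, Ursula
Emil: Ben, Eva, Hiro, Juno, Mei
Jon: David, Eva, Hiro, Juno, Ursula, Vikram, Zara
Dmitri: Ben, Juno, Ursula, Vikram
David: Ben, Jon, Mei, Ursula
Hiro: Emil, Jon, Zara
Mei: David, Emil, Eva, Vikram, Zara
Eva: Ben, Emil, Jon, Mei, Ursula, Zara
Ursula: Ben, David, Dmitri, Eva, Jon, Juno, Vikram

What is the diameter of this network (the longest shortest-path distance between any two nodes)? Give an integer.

3

Eccentricity of each node (its greatest distance to any other): Ben:2, David:2, Dmitri:3, Emil:2, Eva:2, Hiro:3, Jon:2, Juno:2, Mei:2, Ursula:2, Vikram:2, Zara:2.
The maximum eccentricity is 3, realized for instance by the pair Hiro–Dmitri via Hiro – Jon – Ursula – Dmitri. So the diameter is 3.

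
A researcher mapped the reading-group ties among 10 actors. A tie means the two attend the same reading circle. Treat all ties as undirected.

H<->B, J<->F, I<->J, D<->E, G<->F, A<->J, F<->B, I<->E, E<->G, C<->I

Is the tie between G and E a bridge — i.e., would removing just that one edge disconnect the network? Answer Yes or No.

Even without that edge, G still reaches E via G – F – J – I – E, so the network stays connected. Not a bridge.

No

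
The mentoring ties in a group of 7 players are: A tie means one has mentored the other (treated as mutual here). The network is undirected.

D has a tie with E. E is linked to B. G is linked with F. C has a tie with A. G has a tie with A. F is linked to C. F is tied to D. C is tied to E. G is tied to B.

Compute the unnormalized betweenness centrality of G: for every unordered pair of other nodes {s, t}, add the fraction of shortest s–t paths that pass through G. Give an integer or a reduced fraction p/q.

Pairs whose geodesics pass through G — D–A: 1/3; F–A: 1/2; F–B: 1; A–B: 1.
All other pairs contribute 0.
Summing the contributions gives betweenness(G) = 17/6.

17/6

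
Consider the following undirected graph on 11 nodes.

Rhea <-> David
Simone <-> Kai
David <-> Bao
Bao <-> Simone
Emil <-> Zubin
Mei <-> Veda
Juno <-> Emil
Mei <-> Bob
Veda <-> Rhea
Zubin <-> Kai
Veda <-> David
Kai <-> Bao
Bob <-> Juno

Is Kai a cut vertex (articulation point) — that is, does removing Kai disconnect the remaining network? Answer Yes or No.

No

Even without Kai, every remaining node can still reach every other (the residual graph is connected), so Kai is not a cut vertex.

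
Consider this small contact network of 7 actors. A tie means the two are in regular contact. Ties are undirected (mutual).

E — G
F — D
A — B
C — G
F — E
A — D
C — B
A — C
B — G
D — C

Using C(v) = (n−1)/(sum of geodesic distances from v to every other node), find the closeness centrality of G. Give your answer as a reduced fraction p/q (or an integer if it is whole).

Distances from G: A:2, B:1, C:1, D:2, E:1, F:2. Sum = 9.
n = 7, so closeness = 6/9 = 2/3.

2/3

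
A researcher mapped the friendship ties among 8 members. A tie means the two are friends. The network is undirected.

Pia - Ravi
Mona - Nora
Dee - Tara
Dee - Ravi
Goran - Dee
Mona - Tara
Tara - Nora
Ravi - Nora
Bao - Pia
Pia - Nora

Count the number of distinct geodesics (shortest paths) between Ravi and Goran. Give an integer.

The shortest distance is 2, and the only length-2 path is Ravi–Dee–Goran. So there is exactly 1 shortest path.

1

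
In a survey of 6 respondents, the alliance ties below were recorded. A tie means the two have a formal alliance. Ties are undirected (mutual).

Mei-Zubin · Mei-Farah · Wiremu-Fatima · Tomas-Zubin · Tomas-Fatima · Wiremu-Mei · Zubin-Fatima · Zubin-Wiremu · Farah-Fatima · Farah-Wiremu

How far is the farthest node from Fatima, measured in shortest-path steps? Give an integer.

2

Distances from Fatima: Farah:1, Mei:2, Tomas:1, Wiremu:1, Zubin:1.
The largest is 2 (to Mei), so the eccentricity of Fatima is 2.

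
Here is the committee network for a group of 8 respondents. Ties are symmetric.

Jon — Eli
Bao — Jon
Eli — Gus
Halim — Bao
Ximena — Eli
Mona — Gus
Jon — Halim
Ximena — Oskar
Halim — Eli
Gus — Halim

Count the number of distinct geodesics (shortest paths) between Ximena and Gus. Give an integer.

1

The shortest distance is 2, and the only length-2 path is Ximena–Eli–Gus. So there is exactly 1 shortest path.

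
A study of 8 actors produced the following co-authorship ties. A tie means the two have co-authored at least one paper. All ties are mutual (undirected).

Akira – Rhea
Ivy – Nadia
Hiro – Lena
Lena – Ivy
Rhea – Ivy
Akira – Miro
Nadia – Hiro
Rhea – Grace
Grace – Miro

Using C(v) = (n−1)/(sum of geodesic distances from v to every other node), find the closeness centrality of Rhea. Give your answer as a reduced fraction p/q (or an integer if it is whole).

Distances from Rhea: Akira:1, Grace:1, Hiro:3, Ivy:1, Lena:2, Miro:2, Nadia:2. Sum = 12.
n = 8, so closeness = 7/12.

7/12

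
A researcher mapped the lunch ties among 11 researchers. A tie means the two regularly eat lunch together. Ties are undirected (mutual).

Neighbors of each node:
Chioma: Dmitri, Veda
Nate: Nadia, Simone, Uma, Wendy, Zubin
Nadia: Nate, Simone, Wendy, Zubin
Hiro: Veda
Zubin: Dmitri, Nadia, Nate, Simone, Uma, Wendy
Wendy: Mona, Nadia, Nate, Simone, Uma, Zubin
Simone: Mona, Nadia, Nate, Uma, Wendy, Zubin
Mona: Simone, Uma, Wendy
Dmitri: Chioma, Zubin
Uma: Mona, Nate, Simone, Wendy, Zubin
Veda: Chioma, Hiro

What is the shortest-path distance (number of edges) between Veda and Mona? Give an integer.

5

One shortest route is Veda – Chioma – Dmitri – Zubin – Wendy – Mona, which uses 5 edges, and at distance 4 from Veda we only reach {Nadia, Nate, Simone, Uma, Wendy}, which does not include Mona. So d(Veda,Mona) = 5.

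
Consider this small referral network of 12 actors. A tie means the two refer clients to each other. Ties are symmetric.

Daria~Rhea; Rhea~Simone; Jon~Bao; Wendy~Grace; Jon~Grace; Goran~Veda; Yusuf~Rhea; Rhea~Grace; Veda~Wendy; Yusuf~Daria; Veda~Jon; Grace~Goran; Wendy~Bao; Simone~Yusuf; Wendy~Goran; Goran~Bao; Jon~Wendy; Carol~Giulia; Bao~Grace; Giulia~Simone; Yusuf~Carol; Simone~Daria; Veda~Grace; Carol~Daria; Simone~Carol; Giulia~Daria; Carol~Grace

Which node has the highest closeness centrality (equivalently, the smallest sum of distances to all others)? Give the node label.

Grace

Farness (sum of distances to all others) for each node — Bao:22, Carol:17, Daria:22, Giulia:24, Goran:22, Grace:15, Jon:22, Rhea:18, Simone:22, Veda:22, Wendy:21, Yusuf:23.
The smallest farness is 15, for Grace, so Grace has the highest closeness.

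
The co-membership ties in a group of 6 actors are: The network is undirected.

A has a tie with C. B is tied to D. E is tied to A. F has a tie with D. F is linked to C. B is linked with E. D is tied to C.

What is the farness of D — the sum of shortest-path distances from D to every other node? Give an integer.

7

Distances from D: A:2, B:1, C:1, E:2, F:1.
Sum = 2 + 1 + 1 + 2 + 1 = 7.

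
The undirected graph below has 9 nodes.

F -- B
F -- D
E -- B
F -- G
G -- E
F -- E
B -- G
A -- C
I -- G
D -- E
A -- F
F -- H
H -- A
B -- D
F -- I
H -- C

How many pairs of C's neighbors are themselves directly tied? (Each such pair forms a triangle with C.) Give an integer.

C's neighbors: A and H.
Neighbor pairs that are themselves tied: C–A–H. Each forms one triangle with C, for 1 in total.

1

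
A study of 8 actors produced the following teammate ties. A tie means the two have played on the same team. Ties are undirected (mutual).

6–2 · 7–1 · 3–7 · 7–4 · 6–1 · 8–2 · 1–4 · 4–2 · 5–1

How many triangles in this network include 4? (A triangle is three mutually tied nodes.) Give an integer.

1

4's neighbors: 1, 2, and 7.
Neighbor pairs that are themselves tied: 4–1–7. Each forms one triangle with 4, for 1 in total.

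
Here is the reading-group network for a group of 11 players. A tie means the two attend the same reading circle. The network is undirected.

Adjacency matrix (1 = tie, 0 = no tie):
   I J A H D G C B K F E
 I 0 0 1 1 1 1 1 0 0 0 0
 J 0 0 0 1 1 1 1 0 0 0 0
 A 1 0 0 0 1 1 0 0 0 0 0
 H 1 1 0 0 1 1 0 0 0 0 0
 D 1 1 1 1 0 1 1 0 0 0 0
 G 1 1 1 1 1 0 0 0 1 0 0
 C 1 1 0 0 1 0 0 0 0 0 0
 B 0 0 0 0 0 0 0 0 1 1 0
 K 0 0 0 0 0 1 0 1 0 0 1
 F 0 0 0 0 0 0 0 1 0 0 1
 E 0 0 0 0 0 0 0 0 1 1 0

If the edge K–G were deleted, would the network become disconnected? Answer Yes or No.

Without the K–G edge there is no alternate route between K and G, so the network disconnects. It is a bridge.

Yes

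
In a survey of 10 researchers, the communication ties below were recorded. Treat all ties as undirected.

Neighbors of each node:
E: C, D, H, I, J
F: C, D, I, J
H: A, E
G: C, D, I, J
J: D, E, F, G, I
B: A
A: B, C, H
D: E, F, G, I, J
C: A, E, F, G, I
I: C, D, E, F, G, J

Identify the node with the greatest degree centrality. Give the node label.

I

Degrees — A:3, B:1, C:5, D:5, E:5, F:4, G:4, H:2, I:6, J:5.
The maximum is 6, attained only by I.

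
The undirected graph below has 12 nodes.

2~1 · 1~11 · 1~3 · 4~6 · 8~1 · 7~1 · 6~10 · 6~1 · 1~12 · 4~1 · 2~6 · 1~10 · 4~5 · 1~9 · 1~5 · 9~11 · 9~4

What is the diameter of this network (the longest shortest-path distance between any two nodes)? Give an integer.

2

Eccentricity of each node (its greatest distance to any other): 1:1, 2:2, 3:2, 4:2, 5:2, 6:2, 7:2, 8:2, 9:2, 10:2, 11:2, 12:2.
The maximum eccentricity is 2, realized for instance by the pair 11–10 via 11 – 1 – 10. So the diameter is 2.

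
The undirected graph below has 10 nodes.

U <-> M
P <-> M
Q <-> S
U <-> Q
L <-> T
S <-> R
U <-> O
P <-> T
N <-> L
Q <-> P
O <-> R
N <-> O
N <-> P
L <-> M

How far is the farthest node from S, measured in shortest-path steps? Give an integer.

4

Distances from S: L:4, M:3, N:3, O:2, P:2, Q:1, R:1, T:3, U:2.
The largest is 4 (to L), so the eccentricity of S is 4.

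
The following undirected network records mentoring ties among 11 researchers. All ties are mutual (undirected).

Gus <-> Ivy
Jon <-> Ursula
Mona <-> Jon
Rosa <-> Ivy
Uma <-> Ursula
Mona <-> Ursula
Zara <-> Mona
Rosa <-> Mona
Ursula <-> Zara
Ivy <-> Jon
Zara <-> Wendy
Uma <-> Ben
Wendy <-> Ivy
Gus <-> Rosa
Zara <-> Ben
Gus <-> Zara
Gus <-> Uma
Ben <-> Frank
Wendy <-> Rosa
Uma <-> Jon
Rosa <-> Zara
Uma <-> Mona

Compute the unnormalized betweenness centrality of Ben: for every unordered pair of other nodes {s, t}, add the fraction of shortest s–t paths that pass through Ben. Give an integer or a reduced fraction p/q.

75/8

Pairs whose geodesics pass through Ben — Gus–Frank: 2/2; Zara–Uma: 1/4; Zara–Frank: 1; Ivy–Frank: 5/5; Ursula–Frank: 2/2; Wendy–Uma: 1/8; Wendy–Frank: 1; Jon–Frank: 1; Uma–Frank: 1; Frank–Rosa: 1; Frank–Mona: 2/2.
All other pairs contribute 0.
Summing the contributions gives betweenness(Ben) = 75/8.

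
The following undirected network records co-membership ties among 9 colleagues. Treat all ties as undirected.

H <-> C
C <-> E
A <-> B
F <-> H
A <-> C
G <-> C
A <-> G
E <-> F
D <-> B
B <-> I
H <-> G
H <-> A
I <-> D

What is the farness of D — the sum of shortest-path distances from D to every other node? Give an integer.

21

Distances from D: A:2, B:1, C:3, E:4, F:4, G:3, H:3, I:1.
Sum = 2 + 1 + 3 + 4 + 4 + 3 + 3 + 1 = 21.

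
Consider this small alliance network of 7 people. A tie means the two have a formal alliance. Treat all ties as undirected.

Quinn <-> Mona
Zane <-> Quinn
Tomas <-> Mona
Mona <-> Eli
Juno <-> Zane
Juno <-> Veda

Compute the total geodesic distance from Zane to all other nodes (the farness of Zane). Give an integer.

Distances from Zane: Eli:3, Juno:1, Mona:2, Quinn:1, Tomas:3, Veda:2.
Sum = 3 + 1 + 2 + 1 + 3 + 2 = 12.

12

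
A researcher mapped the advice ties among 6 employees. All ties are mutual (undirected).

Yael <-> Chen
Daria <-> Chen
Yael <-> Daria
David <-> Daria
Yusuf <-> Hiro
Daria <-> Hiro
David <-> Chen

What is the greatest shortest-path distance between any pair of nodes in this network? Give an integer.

3

Eccentricity of each node (its greatest distance to any other): Chen:3, Daria:2, David:3, Hiro:2, Yael:3, Yusuf:3.
The maximum eccentricity is 3, realized for instance by the pair Chen–Yusuf via Chen – Daria – Hiro – Yusuf. So the diameter is 3.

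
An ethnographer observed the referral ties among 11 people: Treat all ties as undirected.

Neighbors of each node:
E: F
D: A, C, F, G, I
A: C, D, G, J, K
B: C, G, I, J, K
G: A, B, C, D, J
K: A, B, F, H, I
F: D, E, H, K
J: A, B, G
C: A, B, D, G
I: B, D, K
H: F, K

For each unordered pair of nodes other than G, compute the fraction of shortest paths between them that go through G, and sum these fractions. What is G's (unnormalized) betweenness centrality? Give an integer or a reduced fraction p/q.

Pairs whose geodesics pass through G — C–J: 1/3; D–J: 1/2; D–B: 1/3; J–E: 1/4; J–F: 1/4; B–A: 1/4.
All other pairs contribute 0.
Summing the contributions gives betweenness(G) = 23/12.

23/12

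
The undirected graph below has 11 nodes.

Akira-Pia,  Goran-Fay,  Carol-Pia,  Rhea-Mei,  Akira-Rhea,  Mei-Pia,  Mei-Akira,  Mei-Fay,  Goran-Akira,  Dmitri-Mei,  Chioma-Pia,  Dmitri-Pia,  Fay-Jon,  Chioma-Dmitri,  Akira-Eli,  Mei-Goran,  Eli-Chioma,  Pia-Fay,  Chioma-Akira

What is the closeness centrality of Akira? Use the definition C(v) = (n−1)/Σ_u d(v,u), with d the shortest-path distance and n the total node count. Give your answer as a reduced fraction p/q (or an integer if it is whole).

2/3

Distances from Akira: Carol:2, Chioma:1, Dmitri:2, Eli:1, Fay:2, Goran:1, Jon:3, Mei:1, Pia:1, Rhea:1. Sum = 15.
n = 11, so closeness = 10/15 = 2/3.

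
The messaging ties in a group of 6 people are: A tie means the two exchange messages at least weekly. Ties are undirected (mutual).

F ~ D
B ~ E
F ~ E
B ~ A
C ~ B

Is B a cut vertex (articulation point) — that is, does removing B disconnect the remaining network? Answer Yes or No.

Yes

Removing B leaves {D, E, and F} with no path to {A}, so the network splits into 3 components. B is a cut vertex.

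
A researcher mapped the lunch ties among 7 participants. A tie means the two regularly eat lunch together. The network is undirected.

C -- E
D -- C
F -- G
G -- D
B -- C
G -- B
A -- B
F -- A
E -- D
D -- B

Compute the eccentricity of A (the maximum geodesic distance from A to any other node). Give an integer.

Distances from A: B:1, C:2, D:2, E:3, F:1, G:2.
The largest is 3 (to E), so the eccentricity of A is 3.

3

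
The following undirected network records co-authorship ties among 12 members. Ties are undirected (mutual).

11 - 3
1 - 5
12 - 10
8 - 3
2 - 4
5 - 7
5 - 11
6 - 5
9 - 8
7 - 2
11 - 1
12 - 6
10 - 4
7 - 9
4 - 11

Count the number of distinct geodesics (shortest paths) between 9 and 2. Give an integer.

The shortest distance is 2, and the only length-2 path is 9–7–2. So there is exactly 1 shortest path.

1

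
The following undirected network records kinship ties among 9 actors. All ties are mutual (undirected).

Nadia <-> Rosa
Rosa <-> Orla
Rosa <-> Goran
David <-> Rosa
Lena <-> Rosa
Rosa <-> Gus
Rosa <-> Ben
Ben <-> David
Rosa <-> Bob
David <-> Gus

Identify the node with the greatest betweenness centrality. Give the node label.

Unnormalized betweenness of each node: Ben:0, Bob:0, David:1/2, Goran:0, Gus:0, Lena:0, Nadia:0, Orla:0, Rosa:51/2.
Rosa has the largest value, 51/2, making it the main broker — the node through which the most shortest paths run.

Rosa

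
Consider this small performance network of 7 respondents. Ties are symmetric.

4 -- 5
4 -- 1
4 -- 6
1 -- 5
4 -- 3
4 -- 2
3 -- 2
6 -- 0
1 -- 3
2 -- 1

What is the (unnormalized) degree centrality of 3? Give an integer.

3

3 is directly tied to 1, 2, and 4. That is 3 neighbors, so the degree of 3 is 3.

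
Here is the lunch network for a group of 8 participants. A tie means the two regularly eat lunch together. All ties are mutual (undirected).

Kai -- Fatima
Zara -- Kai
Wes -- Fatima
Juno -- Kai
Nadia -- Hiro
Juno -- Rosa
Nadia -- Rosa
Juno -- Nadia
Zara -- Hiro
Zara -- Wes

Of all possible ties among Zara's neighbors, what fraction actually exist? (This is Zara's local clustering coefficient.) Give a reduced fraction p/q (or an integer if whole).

Zara's neighbors: Hiro, Kai, and Wes (k = 3).
Possible neighbor pairs: C(3,2) = 3. Edges among them: none → e = 0.
Clustering(Zara) = 0/3 = 0.

0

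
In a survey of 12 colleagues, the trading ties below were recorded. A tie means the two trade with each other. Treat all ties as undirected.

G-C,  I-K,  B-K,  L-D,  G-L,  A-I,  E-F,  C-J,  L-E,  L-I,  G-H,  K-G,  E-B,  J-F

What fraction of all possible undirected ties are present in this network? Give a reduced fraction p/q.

There are 14 edges and 12 nodes, so the maximum possible is C(12,2) = 66.
Density = 14/66 = 7/33.

7/33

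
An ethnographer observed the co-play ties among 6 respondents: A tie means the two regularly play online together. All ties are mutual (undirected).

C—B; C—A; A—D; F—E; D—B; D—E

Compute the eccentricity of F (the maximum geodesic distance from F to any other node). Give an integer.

4

Distances from F: A:3, B:3, C:4, D:2, E:1.
The largest is 4 (to C), so the eccentricity of F is 4.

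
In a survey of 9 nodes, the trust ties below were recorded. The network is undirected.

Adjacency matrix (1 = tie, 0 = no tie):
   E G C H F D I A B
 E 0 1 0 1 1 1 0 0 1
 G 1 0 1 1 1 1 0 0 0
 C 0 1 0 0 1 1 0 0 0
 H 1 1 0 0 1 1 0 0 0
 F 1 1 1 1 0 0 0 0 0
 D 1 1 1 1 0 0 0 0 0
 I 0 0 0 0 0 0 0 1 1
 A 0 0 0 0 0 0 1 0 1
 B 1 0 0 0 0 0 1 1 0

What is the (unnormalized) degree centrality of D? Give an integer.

D is directly tied to C, E, G, and H. That is 4 neighbors, so the degree of D is 4.

4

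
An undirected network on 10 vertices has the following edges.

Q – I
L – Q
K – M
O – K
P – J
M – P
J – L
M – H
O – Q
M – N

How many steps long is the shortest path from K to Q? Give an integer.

One shortest route is K – O – Q, which uses 2 edges, and K and Q are not directly tied, so nothing shorter exists. So d(K,Q) = 2.

2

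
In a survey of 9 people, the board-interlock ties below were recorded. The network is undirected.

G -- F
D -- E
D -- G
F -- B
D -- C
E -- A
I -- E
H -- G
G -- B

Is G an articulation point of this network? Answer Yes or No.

Removing G leaves {B and F} with no path to {H}, so the network splits into 3 components. G is a cut vertex.

Yes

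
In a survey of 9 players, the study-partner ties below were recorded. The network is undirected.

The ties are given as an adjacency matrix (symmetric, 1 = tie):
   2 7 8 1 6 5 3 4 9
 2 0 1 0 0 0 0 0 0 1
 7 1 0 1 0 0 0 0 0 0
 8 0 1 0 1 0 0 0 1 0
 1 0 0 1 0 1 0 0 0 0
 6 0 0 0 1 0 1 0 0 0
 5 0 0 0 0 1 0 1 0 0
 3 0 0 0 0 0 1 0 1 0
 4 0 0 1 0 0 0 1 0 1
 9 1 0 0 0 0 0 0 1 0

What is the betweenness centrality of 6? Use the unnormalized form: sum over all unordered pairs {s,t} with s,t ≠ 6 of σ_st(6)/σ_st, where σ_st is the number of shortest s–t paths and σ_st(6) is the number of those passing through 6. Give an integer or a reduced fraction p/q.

5/2

Pairs whose geodesics pass through 6 — 7–5: 1/2; 8–5: 1/2; 1–5: 1; 1–3: 1/2.
All other pairs contribute 0.
Summing the contributions gives betweenness(6) = 5/2.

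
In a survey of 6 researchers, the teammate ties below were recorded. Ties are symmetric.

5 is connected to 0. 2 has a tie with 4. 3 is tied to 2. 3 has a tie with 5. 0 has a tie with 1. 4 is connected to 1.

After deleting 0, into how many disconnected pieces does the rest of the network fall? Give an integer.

1

0's neighbors (1 and 5) remain reachable from one another through other ties, so the rest of the network stays in one piece.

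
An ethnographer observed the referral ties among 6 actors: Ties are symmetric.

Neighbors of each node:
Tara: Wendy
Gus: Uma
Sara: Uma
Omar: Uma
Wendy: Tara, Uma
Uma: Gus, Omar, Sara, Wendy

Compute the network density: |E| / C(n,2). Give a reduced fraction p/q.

1/3

There are 5 edges and 6 nodes, so the maximum possible is C(6,2) = 15.
Density = 5/15 = 1/3.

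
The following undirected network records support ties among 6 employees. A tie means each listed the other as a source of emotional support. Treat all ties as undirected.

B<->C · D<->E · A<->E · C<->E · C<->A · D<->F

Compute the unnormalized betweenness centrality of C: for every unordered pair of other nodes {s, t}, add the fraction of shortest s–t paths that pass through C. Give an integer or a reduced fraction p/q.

4

Pairs whose geodesics pass through C — B–D: 1; B–E: 1; B–A: 1; B–F: 1.
All other pairs contribute 0.
Summing the contributions gives betweenness(C) = 4.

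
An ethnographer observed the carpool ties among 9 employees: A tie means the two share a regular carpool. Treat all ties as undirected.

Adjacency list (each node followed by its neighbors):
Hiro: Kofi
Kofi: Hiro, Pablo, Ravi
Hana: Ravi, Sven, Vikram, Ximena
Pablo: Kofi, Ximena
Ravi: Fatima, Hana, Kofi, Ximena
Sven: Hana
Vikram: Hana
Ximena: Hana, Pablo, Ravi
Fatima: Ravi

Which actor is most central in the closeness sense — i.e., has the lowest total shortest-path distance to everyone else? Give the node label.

Farness (sum of distances to all others) for each node — Fatima:19, Hana:13, Hiro:22, Kofi:15, Pablo:17, Ravi:12, Sven:20, Vikram:20, Ximena:14.
The smallest farness is 12, for Ravi, so Ravi has the highest closeness.

Ravi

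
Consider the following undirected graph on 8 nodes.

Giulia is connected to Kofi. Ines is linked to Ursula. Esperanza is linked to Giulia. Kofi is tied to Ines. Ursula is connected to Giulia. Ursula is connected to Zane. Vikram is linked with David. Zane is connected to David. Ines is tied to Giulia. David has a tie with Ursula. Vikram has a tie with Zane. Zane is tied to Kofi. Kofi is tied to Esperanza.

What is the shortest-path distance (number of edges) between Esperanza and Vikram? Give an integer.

One shortest route is Esperanza – Kofi – Zane – Vikram, which uses 3 edges, and at distance 2 from Esperanza we only reach {Ines, Ursula, Zane}, which does not include Vikram. So d(Esperanza,Vikram) = 3.

3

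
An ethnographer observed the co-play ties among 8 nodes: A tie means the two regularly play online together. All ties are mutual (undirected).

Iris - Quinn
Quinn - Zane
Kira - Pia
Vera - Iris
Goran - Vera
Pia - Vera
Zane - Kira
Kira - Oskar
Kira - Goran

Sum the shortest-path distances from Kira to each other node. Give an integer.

11

Distances from Kira: Goran:1, Iris:3, Oskar:1, Pia:1, Quinn:2, Vera:2, Zane:1.
Sum = 1 + 3 + 1 + 1 + 2 + 2 + 1 = 11.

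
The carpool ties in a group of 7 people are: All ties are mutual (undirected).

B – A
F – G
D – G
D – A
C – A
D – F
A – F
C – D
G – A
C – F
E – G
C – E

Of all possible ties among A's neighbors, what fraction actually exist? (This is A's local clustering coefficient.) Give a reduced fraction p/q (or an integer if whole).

1/2

A's neighbors: B, C, D, F, and G (k = 5).
Possible neighbor pairs: C(5,2) = 10. Edges among them: C–D, C–F, D–F, D–G, F–G → e = 5.
Clustering(A) = 5/10 = 1/2.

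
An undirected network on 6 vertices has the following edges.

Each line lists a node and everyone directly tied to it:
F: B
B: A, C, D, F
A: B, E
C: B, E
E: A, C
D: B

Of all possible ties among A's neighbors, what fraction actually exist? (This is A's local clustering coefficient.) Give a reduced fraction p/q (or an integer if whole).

A's neighbors: B and E (k = 2).
Possible neighbor pairs: C(2,2) = 1. Edges among them: none → e = 0.
Clustering(A) = 0/1.

0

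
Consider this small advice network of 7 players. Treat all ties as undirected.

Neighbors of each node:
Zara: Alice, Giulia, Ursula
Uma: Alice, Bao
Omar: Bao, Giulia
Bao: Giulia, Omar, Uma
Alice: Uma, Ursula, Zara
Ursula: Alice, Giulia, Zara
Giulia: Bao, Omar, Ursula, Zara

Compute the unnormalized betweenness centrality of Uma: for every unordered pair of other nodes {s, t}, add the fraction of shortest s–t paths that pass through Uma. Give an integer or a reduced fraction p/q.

Pairs whose geodesics pass through Uma — Alice–Omar: 1/3; Alice–Bao: 1.
All other pairs contribute 0.
Summing the contributions gives betweenness(Uma) = 4/3.

4/3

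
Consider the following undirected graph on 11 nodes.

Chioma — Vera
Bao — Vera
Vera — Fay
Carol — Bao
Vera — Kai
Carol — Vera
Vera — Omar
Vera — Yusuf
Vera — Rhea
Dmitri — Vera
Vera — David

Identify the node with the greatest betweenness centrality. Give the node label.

Vera

Unnormalized betweenness of each node: Bao:0, Carol:0, Chioma:0, David:0, Dmitri:0, Fay:0, Kai:0, Omar:0, Rhea:0, Vera:44, Yusuf:0.
Vera has the largest value, 44, making it the main broker — the node through which the most shortest paths run.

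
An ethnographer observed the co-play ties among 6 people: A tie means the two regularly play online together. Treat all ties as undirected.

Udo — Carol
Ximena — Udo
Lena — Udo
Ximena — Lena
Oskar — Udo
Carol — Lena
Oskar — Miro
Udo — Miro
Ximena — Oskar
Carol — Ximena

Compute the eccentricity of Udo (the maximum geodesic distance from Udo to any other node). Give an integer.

1

Distances from Udo: Carol:1, Lena:1, Miro:1, Oskar:1, Ximena:1.
The largest is 1 (to Lena, Ximena, Carol, Miro, and Oskar), so the eccentricity of Udo is 1.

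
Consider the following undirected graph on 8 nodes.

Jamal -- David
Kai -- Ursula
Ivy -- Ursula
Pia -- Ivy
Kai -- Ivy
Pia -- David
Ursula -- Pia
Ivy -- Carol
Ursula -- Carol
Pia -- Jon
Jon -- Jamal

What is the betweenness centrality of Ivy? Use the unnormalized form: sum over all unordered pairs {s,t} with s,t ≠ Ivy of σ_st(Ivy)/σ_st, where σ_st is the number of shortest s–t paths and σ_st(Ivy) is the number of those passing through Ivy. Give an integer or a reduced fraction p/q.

9/2

Pairs whose geodesics pass through Ivy — Carol–Kai: 1/2; Carol–Pia: 1/2; Carol–David: 1/2; Carol–Jamal: 2/4; Carol–Jon: 1/2; Kai–Pia: 1/2; Kai–David: 1/2; Kai–Jamal: 2/4; Kai–Jon: 1/2.
All other pairs contribute 0.
Summing the contributions gives betweenness(Ivy) = 9/2.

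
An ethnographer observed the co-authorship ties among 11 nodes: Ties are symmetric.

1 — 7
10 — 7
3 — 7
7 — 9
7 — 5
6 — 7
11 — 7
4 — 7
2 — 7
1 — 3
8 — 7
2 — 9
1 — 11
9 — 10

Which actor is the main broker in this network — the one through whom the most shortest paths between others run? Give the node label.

7

Unnormalized betweenness of each node: 1:1/2, 2:0, 3:0, 4:0, 5:0, 6:0, 7:40, 8:0, 9:1/2, 10:0, 11:0.
7 has the largest value, 40, making it the main broker — the node through which the most shortest paths run.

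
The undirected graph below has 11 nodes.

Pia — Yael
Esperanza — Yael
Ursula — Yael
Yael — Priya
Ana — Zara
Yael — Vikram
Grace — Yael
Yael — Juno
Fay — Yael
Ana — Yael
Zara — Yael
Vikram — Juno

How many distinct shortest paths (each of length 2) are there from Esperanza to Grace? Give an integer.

The shortest distance is 2, and the only length-2 path is Esperanza–Yael–Grace. So there is exactly 1 shortest path.

1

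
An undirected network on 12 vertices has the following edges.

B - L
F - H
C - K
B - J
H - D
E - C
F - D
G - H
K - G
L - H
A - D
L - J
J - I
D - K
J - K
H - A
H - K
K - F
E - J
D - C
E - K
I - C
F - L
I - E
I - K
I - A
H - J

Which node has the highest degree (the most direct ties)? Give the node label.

K

Degrees — A:3, B:2, C:4, D:5, E:4, F:4, G:2, H:7, I:5, J:6, K:8, L:4.
The maximum is 8, attained only by K.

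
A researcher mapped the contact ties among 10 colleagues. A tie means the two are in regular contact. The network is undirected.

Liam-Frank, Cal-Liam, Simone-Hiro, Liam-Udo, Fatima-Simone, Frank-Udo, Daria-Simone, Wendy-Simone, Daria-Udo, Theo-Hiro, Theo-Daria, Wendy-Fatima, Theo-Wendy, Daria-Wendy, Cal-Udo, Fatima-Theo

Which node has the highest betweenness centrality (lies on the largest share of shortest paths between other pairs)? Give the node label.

Unnormalized betweenness of each node: Cal:0, Daria:81/4, Fatima:1/4, Frank:0, Hiro:1/4, Liam:1/2, Simone:31/6, Theo:31/6, Udo:37/2, Wendy:23/12.
Daria has the largest value, 81/4, making it the main broker — the node through which the most shortest paths run.

Daria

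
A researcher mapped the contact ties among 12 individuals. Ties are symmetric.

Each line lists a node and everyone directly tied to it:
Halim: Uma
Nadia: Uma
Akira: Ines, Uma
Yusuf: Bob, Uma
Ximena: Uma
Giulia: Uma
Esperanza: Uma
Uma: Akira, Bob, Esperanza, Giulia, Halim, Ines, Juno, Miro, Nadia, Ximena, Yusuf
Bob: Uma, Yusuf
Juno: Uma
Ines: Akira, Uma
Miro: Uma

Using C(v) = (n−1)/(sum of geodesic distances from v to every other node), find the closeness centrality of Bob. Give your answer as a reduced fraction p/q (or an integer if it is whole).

11/20

Distances from Bob: Akira:2, Esperanza:2, Giulia:2, Halim:2, Ines:2, Juno:2, Miro:2, Nadia:2, Uma:1, Ximena:2, Yusuf:1. Sum = 20.
n = 12, so closeness = 11/20.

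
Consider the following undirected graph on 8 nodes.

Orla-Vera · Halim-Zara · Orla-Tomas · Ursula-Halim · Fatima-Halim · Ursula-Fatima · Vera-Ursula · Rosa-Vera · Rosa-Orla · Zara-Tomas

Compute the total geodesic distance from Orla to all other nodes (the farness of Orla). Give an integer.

13

Distances from Orla: Fatima:3, Halim:3, Rosa:1, Tomas:1, Ursula:2, Vera:1, Zara:2.
Sum = 3 + 3 + 1 + 1 + 2 + 1 + 2 = 13.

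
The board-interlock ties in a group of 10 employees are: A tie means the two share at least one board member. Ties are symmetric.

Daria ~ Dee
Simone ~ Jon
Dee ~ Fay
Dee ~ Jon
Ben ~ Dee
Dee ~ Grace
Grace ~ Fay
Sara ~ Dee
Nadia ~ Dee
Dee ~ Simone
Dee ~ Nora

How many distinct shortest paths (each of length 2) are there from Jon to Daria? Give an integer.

1

The shortest distance is 2, and the only length-2 path is Jon–Dee–Daria. So there is exactly 1 shortest path.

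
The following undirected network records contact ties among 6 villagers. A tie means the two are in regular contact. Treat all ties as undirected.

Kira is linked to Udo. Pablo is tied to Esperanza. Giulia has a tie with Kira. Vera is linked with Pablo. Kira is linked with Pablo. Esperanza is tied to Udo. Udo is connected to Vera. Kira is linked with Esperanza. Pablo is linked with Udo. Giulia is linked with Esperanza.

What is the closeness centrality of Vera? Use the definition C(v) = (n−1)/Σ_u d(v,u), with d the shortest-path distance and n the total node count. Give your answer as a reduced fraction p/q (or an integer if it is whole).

5/9

Distances from Vera: Esperanza:2, Giulia:3, Kira:2, Pablo:1, Udo:1. Sum = 9.
n = 6, so closeness = 5/9.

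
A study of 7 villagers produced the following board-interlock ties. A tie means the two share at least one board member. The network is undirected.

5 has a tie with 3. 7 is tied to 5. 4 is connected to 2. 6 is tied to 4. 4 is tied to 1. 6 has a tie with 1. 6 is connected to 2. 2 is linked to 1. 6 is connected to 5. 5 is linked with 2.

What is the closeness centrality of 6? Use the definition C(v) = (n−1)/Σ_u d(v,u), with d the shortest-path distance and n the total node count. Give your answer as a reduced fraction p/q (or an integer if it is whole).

3/4

Distances from 6: 1:1, 2:1, 3:2, 4:1, 5:1, 7:2. Sum = 8.
n = 7, so closeness = 6/8 = 3/4.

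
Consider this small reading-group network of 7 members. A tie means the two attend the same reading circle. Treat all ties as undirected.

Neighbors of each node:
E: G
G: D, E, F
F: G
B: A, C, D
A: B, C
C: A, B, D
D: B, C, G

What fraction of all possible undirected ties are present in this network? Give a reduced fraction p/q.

8/21

There are 8 edges and 7 nodes, so the maximum possible is C(7,2) = 21.
Density = 8/21.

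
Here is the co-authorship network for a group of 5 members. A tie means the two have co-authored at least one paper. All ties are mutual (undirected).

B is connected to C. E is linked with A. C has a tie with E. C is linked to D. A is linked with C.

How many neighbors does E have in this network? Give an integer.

E is directly tied to A and C. That is 2 neighbors, so the degree of E is 2.

2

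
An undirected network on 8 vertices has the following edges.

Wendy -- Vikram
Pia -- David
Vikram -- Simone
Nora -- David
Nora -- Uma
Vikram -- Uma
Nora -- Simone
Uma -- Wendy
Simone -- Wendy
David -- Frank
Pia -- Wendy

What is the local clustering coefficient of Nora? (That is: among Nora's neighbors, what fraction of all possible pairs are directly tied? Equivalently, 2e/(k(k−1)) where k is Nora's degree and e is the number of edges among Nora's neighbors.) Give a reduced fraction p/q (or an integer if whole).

Nora's neighbors: David, Simone, and Uma (k = 3).
Possible neighbor pairs: C(3,2) = 3. Edges among them: none → e = 0.
Clustering(Nora) = 0/3 = 0.

0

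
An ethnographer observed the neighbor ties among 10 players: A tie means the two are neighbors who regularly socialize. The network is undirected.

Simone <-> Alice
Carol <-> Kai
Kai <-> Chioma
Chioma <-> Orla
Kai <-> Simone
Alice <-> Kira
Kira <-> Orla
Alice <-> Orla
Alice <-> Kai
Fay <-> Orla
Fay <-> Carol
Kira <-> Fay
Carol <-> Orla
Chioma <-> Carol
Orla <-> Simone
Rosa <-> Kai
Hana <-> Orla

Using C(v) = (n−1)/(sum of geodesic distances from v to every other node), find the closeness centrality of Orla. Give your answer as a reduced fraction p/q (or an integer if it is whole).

3/4

Distances from Orla: Alice:1, Carol:1, Chioma:1, Fay:1, Hana:1, Kai:2, Kira:1, Rosa:3, Simone:1. Sum = 12.
n = 10, so closeness = 9/12 = 3/4.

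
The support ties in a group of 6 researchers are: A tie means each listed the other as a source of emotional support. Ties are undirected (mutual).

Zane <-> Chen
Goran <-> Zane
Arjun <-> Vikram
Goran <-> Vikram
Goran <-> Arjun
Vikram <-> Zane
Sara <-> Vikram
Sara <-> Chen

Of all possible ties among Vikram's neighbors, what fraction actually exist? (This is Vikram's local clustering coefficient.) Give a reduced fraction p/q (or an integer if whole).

1/3

Vikram's neighbors: Arjun, Goran, Sara, and Zane (k = 4).
Possible neighbor pairs: C(4,2) = 6. Edges among them: Arjun–Goran, Goran–Zane → e = 2.
Clustering(Vikram) = 2/6 = 1/3.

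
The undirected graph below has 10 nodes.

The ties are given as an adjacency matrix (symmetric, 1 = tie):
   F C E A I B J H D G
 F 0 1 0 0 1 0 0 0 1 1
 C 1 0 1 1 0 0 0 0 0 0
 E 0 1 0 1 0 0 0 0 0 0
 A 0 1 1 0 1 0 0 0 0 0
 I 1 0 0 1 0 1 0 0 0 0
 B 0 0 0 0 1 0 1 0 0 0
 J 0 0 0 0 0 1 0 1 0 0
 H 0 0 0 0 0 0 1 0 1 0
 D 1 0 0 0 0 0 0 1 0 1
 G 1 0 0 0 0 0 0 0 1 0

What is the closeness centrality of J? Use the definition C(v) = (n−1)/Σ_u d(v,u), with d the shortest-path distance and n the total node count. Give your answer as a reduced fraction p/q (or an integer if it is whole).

Distances from J: A:3, B:1, C:4, D:2, E:4, F:3, G:3, H:1, I:2. Sum = 23.
n = 10, so closeness = 9/23.

9/23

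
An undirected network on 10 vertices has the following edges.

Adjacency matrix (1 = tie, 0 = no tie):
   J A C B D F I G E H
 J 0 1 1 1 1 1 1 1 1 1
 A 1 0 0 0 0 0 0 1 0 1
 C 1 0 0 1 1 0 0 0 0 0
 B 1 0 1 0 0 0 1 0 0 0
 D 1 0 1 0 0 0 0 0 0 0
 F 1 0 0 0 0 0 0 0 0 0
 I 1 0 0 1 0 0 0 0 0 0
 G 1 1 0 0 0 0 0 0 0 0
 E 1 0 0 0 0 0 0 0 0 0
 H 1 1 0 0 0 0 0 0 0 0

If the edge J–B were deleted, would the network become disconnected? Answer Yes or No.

No

Even without that edge, J still reaches B via J – C – B, so the network stays connected. Not a bridge.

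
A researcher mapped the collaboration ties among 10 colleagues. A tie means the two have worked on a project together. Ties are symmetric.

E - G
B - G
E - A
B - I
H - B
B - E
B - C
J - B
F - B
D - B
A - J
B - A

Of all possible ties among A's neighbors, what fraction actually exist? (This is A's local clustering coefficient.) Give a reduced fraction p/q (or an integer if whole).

A's neighbors: B, E, and J (k = 3).
Possible neighbor pairs: C(3,2) = 3. Edges among them: B–E, B–J → e = 2.
Clustering(A) = 2/3.

2/3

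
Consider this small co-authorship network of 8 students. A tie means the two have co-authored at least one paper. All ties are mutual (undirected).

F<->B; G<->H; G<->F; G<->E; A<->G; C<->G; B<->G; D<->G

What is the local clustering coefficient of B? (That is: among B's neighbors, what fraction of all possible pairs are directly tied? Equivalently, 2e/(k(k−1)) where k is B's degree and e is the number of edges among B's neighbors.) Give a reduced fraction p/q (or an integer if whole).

B's neighbors: F and G (k = 2).
Possible neighbor pairs: C(2,2) = 1. Edges among them: F–G → e = 1.
Clustering(B) = 1/1.

1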